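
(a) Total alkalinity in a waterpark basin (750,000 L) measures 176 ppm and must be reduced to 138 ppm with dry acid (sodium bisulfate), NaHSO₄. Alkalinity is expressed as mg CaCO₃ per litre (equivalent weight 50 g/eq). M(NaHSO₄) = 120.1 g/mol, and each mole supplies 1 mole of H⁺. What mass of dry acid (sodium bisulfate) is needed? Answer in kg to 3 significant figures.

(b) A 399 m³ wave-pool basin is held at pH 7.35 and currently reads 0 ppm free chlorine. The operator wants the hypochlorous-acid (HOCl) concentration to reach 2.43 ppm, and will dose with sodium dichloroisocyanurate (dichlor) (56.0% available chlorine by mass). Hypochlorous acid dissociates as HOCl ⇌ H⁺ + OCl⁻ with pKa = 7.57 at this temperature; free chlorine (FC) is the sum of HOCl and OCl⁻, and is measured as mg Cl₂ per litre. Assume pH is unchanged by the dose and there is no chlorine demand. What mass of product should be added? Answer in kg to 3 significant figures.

(a) Alkalinity to neutralize: (176 − 138) = 38 mg/L as CaCO₃ × 750,000 L = 28,500 g as CaCO₃.
(a) Equivalents of H⁺ required: 28,500 ÷ 50 g/eq = 570 eq = 570 mol NaHSO₄.
(a) Mass of NaHSO₄: 570 × 120.1 = 68,460 g.

(b) Volume: 399 m³ = 399,000 L.
(b) [OCl⁻]/[HOCl] = 10^(pH − pKa) = 10^(7.35 − 7.57) = 0.6026; fraction as HOCl = 1/(1 + 0.6026) = 0.624.
(b) Free chlorine required for 2.43 ppm HOCl: 2.43 / 0.624 = 3.894 ppm.
(b) FC to add: 3.894 − 0 = 3.894 mg/L as Cl₂.
(b) Cl₂ equivalent: 3.894 mg/L × 399,000 L = 1554 g.
(b) Product at 56.0% available Cl: 1554 / 0.56 = 2775 g.

(a) 68.5 kg; (b) 2.77 kg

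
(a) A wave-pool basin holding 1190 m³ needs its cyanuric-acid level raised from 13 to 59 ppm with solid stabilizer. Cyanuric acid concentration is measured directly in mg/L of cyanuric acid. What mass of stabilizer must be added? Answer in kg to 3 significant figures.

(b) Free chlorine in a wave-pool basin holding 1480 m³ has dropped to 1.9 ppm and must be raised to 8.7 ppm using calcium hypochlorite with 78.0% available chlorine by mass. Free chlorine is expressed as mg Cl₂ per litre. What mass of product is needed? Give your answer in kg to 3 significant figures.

(a) 54.7 kg; (b) 12.9 kg

(a) Volume: 1190 m³ = 1,190,000 L.
(a) CYA to add: (59 − 13) = 46 mg/L × 1,190,000 L = 54,740 g cyanuric acid.

(b) Volume: 1480 m³ = 1,480,000 L.
(b) Chlorine deficit: 8.7 − 1.9 = 6.8 ppm = 6.8 mg/L as Cl₂.
(b) Cl₂ equivalent needed: 6.8 mg/L × 1,480,000 L = 10,060,000 mg = 10,060 g.
(b) Product at 78.0% available chlorine: 10,060 / 0.78 = 12,900 g.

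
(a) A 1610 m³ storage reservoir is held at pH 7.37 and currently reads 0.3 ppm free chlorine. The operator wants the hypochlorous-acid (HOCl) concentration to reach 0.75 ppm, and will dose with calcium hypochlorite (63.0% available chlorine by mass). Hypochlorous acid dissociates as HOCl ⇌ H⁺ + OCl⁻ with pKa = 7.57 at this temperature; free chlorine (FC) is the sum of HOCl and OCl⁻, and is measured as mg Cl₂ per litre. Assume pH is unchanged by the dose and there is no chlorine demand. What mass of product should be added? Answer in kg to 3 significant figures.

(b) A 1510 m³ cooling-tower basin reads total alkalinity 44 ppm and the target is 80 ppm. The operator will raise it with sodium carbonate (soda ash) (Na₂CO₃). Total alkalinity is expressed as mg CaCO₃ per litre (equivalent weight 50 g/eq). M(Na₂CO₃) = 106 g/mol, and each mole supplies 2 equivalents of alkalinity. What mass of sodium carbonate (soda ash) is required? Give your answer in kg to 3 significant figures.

(a) Volume: 1610 m³ = 1,610,000 L.
(a) [OCl⁻]/[HOCl] = 10^(pH − pKa) = 10^(7.37 − 7.57) = 0.631; fraction as HOCl = 1/(1 + 0.631) = 0.6131.
(a) Free chlorine required for 0.75 ppm HOCl: 0.75 / 0.6131 = 1.223 ppm.
(a) FC to add: 1.223 − 0.3 = 0.9232 mg/L as Cl₂.
(a) Cl₂ equivalent: 0.9232 mg/L × 1,610,000 L = 1486 g.
(a) Product at 63.0% available Cl: 1486 / 0.63 = 2359 g.

(b) Volume: 1510 m³ = 1,510,000 L.
(b) Alkalinity to add: (80 − 44) = 36 mg/L as CaCO₃ × 1,510,000 L = 54,360 g as CaCO₃.
(b) Equivalents: 54,360 g ÷ 50 g/eq = 1087 eq.
(b) Each mole of Na₂CO₃ supplies 2 eq, so 1087 / 2 = 543.6 mol.
(b) Mass: 543.6 mol × 106 g/mol = 57,620 g.

(a) 2.36 kg; (b) 57.6 kg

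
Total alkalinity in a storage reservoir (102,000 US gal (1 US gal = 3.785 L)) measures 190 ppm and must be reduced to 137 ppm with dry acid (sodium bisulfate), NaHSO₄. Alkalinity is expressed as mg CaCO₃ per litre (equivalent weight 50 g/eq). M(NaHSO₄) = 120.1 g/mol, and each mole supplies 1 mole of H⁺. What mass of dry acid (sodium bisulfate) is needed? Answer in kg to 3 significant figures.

49.1 kg

Volume: 102,000 US gal × 3.785 L/gal = 386,070 L.
Alkalinity to neutralize: (190 − 137) = 53 mg/L as CaCO₃ × 386,070 L = 20,460 g as CaCO₃.
Equivalents of H⁺ required: 20,460 ÷ 50 g/eq = 409.2 eq = 409.2 mol NaHSO₄.
Mass of NaHSO₄: 409.2 × 120.1 = 49,150 g.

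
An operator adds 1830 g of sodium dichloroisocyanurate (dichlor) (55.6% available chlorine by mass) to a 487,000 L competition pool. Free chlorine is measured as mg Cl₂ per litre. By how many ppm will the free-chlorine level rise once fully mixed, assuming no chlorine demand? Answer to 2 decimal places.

2.09 ppm

Available chlorine delivered: 1830 g × 0.556 = 1017 g as Cl₂.
Concentration rise: 1017 g / 487,000 L = 2.089 mg/L = 2.09 ppm.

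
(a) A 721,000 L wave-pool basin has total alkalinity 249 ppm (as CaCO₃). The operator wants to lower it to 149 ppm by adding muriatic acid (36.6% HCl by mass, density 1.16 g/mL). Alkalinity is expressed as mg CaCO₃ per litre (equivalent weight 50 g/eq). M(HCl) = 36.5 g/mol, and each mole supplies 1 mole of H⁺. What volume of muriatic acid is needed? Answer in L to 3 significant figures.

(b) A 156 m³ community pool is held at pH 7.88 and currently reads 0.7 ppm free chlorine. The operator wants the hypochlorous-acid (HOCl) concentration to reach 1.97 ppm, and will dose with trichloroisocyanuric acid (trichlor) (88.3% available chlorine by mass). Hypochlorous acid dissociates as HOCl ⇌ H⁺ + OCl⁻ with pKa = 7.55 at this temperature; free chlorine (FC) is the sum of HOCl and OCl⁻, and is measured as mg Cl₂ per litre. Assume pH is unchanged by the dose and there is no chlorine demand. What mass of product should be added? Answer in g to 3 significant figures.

(a) 124 L; (b) 968 g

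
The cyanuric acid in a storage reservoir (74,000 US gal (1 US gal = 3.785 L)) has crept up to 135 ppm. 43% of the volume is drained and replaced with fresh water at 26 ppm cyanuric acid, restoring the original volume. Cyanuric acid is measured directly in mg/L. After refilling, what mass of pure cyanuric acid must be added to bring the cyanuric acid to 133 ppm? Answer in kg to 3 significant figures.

12.6 kg

Volume: 74,000 US gal × 3.785 L/gal = 280,090 L.
After draining 43% and refilling: 135 × 0.57 + 26 × 0.43 = 88.13 ppm.
Deficit to target: 133 − 88.13 = 44.87 mg/L.
Mass: 44.87 mg/L × 280,090 L = 12,570 g cyanuric acid.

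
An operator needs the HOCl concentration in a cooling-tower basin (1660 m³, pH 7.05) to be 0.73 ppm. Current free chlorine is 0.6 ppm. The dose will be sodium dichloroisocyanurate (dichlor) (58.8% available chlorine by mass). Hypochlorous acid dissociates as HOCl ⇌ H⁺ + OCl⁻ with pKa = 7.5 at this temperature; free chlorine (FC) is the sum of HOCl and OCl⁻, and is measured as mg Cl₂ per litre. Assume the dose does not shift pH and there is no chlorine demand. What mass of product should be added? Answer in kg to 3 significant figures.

Volume: 1660 m³ = 1,660,000 L.
[OCl⁻]/[HOCl] = 10^(pH − pKa) = 10^(7.05 − 7.5) = 0.3548; fraction as HOCl = 1/(1 + 0.3548) = 0.7381.
Free chlorine required for 0.73 ppm HOCl: 0.73 / 0.7381 = 0.989 ppm.
FC to add: 0.989 − 0.6 = 0.389 mg/L as Cl₂.
Cl₂ equivalent: 0.389 mg/L × 1,660,000 L = 645.8 g.
Product at 58.8% available Cl: 645.8 / 0.588 = 1098 g.

1.10 kg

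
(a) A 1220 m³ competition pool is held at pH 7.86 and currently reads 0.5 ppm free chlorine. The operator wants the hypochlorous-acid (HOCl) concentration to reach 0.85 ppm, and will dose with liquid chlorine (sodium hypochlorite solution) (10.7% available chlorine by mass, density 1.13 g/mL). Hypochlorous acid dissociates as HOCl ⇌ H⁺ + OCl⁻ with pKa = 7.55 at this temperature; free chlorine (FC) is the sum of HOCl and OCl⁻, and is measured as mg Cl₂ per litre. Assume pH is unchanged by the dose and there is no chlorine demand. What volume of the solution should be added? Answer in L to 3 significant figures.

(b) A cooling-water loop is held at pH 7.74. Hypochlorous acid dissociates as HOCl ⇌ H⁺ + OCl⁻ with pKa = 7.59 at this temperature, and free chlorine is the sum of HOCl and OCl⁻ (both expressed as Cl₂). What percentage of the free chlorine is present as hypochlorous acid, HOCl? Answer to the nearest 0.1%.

(a) 21.0 L; (b) 41.5%

(a) Volume: 1220 m³ = 1,220,000 L.
(a) [OCl⁻]/[HOCl] = 10^(pH − pKa) = 10^(7.86 − 7.55) = 2.042; fraction as HOCl = 1/(1 + 2.042) = 0.3288.
(a) Free chlorine required for 0.85 ppm HOCl: 0.85 / 0.3288 = 2.585 ppm.
(a) FC to add: 2.585 − 0.5 = 2.085 mg/L as Cl₂.
(a) Cl₂ equivalent: 2.085 mg/L × 1,220,000 L = 2544 g.
(a) Product at 10.7% available Cl: 2544 / 0.107 = 23,780 g.
(a) Volume: 23,780 g ÷ 1.13 g/mL = 21,040 mL.

(b) [OCl⁻]/[HOCl] = 10^(pH − pKa) = 10^(7.74 − 7.59) = 10^0.15 = 1.413.
(b) Fraction as HOCl = 1 / (1 + 1.413) = 0.4145.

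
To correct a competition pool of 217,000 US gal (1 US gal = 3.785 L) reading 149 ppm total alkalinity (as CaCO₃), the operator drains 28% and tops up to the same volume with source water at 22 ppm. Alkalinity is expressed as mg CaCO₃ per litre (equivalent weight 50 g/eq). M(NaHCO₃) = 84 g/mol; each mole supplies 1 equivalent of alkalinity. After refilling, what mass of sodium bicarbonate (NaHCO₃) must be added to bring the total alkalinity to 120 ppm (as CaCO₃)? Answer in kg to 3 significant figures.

Volume: 217,000 US gal × 3.785 L/gal = 821,345 L.
After draining 28% and refilling: 149 × 0.72 + 22 × 0.28 = 113.44 ppm.
Deficit to target: 120 − 113.44 = 6.56 mg/L.
As CaCO₃: 6.56 mg/L × 821,345 L = 5388 g; ÷ 50 g/eq ÷ 1 = 107.8 mol NaHCO₃.
Mass: 107.8 × 84 = 9052 g.

9.05 kg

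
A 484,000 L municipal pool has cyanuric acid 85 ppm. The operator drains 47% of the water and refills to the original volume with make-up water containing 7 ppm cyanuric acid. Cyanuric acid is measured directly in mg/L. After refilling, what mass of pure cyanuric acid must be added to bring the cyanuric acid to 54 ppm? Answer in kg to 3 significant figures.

2.74 kg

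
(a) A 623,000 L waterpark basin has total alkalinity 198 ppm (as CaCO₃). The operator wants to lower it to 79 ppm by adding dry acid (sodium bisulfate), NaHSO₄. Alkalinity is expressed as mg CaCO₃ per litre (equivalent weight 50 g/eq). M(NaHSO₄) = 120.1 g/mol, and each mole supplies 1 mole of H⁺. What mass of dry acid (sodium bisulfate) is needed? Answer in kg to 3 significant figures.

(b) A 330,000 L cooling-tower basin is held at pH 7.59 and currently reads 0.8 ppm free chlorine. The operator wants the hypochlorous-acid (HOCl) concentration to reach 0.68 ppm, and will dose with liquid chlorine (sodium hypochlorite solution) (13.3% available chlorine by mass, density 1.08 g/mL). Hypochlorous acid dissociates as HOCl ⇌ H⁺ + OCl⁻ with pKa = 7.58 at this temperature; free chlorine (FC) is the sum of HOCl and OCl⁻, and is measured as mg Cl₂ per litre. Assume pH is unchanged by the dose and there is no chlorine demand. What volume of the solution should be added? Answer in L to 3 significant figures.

(a) Alkalinity to neutralize: (198 − 79) = 119 mg/L as CaCO₃ × 623,000 L = 74,140 g as CaCO₃.
(a) Equivalents of H⁺ required: 74,140 ÷ 50 g/eq = 1483 eq = 1483 mol NaHSO₄.
(a) Mass of NaHSO₄: 1483 × 120.1 = 178,100 g.

(b) [OCl⁻]/[HOCl] = 10^(pH − pKa) = 10^(7.59 − 7.58) = 1.023; fraction as HOCl = 1/(1 + 1.023) = 0.4942.
(b) Free chlorine required for 0.68 ppm HOCl: 0.68 / 0.4942 = 1.376 ppm.
(b) FC to add: 1.376 − 0.8 = 0.5758 mg/L as Cl₂.
(b) Cl₂ equivalent: 0.5758 mg/L × 330,000 L = 190 g.
(b) Product at 13.3% available Cl: 190 / 0.133 = 1429 g.
(b) Volume: 1429 g ÷ 1.08 g/mL = 1323 mL.

(a) 178 kg; (b) 1.32 L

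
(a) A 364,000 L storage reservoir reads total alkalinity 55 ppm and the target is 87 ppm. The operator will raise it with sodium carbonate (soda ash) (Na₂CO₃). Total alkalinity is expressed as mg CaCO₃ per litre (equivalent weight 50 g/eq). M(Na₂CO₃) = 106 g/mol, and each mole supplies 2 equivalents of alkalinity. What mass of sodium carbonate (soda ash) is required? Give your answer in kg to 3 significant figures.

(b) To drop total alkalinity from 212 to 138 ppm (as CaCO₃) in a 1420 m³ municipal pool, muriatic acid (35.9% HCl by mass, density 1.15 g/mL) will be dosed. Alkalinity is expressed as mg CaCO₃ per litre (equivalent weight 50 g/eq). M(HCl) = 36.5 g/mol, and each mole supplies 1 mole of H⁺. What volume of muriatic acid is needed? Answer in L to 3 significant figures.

(a) 12.3 kg; (b) 186 L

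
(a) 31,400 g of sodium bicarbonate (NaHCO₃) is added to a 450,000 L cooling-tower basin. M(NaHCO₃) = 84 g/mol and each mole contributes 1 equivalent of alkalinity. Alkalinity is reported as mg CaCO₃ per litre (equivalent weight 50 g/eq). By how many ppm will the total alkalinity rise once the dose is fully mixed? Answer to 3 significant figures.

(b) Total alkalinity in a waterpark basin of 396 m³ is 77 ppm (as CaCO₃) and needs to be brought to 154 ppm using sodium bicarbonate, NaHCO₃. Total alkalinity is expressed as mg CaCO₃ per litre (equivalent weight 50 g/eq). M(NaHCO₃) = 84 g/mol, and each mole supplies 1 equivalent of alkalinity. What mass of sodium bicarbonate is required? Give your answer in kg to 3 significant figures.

(a) Moles of NaHCO₃: 31,400 g ÷ 84 g/mol = 373.8 mol → 373.8 eq of alkalinity.
(a) As CaCO₃: 373.8 eq × 50 g/eq = 18,690 g.
(a) Rise: 18,690 g / 450,000 L × 1000 = 41.53 mg/L.

(b) Volume: 396 m³ = 396,000 L.
(b) Alkalinity to add: (154 − 77) = 77 mg/L as CaCO₃ × 396,000 L = 30,490 g as CaCO₃.
(b) Equivalents: 30,490 g ÷ 50 g/eq = 609.8 eq.
(b) NaHCO₃ supplies 1 eq per mole → 609.8 mol.
(b) Mass: 609.8 mol × 84 g/mol = 51,230 g.

(a) 41.5 ppm; (b) 51.2 kg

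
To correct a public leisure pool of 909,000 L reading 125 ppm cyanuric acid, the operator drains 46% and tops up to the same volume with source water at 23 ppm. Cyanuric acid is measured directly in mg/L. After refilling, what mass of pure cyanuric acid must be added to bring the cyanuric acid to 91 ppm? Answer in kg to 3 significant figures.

11.7 kg

After draining 46% and refilling: 125 × 0.54 + 23 × 0.46 = 78.08 ppm.
Deficit to target: 91 − 78.08 = 12.92 mg/L.
Mass: 12.92 mg/L × 909,000 L = 11,740 g cyanuric acid.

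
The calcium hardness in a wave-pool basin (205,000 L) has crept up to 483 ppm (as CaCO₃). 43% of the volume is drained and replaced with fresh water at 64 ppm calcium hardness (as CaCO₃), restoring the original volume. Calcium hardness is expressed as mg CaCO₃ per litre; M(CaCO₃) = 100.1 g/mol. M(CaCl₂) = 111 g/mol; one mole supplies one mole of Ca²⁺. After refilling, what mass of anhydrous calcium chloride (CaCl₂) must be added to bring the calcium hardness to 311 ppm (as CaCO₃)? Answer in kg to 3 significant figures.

1.86 kg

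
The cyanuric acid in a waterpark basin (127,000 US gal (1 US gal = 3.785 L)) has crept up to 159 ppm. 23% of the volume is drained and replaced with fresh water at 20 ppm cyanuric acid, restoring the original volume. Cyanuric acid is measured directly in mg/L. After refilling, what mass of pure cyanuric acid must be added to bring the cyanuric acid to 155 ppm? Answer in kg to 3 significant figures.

Volume: 127,000 US gal × 3.785 L/gal = 480,695 L.
After draining 23% and refilling: 159 × 0.77 + 20 × 0.23 = 127.03 ppm.
Deficit to target: 155 − 127.03 = 27.97 mg/L.
Mass: 27.97 mg/L × 480,695 L = 13,450 g cyanuric acid.

13.4 kg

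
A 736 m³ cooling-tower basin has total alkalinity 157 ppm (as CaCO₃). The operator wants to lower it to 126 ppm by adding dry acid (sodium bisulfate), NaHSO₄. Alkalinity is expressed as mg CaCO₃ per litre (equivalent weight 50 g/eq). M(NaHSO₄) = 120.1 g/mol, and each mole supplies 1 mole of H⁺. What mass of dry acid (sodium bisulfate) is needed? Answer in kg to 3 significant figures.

Volume: 736 m³ = 736,000 L.
Alkalinity to neutralize: (157 − 126) = 31 mg/L as CaCO₃ × 736,000 L = 22,820 g as CaCO₃.
Equivalents of H⁺ required: 22,820 ÷ 50 g/eq = 456.3 eq = 456.3 mol NaHSO₄.
Mass of NaHSO₄: 456.3 × 120.1 = 54,800 g.

54.8 kg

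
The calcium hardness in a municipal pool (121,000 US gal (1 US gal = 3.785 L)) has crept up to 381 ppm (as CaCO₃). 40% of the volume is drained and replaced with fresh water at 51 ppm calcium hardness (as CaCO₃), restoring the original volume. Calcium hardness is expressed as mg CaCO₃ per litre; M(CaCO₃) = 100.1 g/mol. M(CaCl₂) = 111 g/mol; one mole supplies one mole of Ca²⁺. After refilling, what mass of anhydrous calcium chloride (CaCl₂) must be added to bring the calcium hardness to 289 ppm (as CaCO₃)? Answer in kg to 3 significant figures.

Volume: 121,000 US gal × 3.785 L/gal = 457,985 L.
After draining 40% and refilling: 381 × 0.60 + 51 × 0.40 = 249 ppm.
Deficit to target: 289 − 249 = 40 mg/L.
As CaCO₃: 40 mg/L × 457,985 L = 18,320 g; ÷ 100.1 = 183 mol Ca²⁺.
Mass: 183 × 111 = 20,310 g.

20.3 kg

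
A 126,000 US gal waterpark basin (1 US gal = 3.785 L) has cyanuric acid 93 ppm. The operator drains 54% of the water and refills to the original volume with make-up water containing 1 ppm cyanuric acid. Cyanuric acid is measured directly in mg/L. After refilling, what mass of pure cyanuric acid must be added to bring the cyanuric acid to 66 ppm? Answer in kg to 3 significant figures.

10.8 kg

Volume: 126,000 US gal × 3.785 L/gal = 476,910 L.
After draining 54% and refilling: 93 × 0.46 + 1 × 0.54 = 43.32 ppm.
Deficit to target: 66 − 43.32 = 22.68 mg/L.
Mass: 22.68 mg/L × 476,910 L = 10,820 g cyanuric acid.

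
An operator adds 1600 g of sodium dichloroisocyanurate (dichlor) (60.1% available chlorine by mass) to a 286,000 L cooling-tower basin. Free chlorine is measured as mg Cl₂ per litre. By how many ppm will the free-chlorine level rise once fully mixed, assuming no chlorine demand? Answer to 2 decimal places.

3.36 ppm

Available chlorine delivered: 1600 g × 0.601 = 961.6 g as Cl₂.
Concentration rise: 961.6 g / 286,000 L = 3.362 mg/L = 3.36 ppm.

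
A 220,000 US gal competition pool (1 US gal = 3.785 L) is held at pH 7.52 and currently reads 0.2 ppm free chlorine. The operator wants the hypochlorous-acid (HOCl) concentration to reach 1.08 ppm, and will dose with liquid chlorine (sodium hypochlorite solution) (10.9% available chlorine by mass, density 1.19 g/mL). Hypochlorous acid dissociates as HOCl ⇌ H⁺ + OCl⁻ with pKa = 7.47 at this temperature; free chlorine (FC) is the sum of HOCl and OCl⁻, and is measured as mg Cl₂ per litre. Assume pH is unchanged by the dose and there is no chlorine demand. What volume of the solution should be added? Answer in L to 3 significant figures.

Volume: 220,000 US gal × 3.785 L/gal = 832,700 L.
[OCl⁻]/[HOCl] = 10^(pH − pKa) = 10^(7.52 − 7.47) = 1.122; fraction as HOCl = 1/(1 + 1.122) = 0.4712.
Free chlorine required for 1.08 ppm HOCl: 1.08 / 0.4712 = 2.292 ppm.
FC to add: 2.292 − 0.2 = 2.092 mg/L as Cl₂.
Cl₂ equivalent: 2.092 mg/L × 832,700 L = 1742 g.
Product at 10.9% available Cl: 1742 / 0.109 = 15,980 g.
Volume: 15,980 g ÷ 1.19 g/mL = 13,430 mL.

13.4 L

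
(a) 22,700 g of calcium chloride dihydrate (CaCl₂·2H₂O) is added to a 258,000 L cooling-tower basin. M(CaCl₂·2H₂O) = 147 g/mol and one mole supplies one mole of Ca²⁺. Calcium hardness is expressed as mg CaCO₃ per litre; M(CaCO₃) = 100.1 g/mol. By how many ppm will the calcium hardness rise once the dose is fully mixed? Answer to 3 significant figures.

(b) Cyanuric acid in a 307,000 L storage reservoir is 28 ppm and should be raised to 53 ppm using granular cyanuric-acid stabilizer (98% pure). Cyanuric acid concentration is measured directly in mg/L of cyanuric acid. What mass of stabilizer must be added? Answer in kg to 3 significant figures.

(a) Moles of Ca²⁺: 22,700 g ÷ 147 g/mol = 154.4 mol.
(a) As CaCO₃: 154.4 mol × 100.1 g/mol = 15,460 g.
(a) Rise: 15,460 g / 258,000 L × 1000 = 59.91 mg/L.

(b) CYA to add: (53 − 28) = 25 mg/L × 307,000 L = 7675 g cyanuric acid.
(b) At 98% purity: 7675 / 0.98 = 7832 g product.

(a) 59.9 ppm; (b) 7.83 kg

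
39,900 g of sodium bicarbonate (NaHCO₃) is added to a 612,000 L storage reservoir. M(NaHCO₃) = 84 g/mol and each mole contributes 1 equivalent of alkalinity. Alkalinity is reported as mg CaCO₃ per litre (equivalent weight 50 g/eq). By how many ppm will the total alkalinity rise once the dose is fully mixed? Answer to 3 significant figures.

38.8 ppm

Moles of NaHCO₃: 39,900 g ÷ 84 g/mol = 475 mol → 475 eq of alkalinity.
As CaCO₃: 475 eq × 50 g/eq = 23,750 g.
Rise: 23,750 g / 612,000 L × 1000 = 38.81 mg/L.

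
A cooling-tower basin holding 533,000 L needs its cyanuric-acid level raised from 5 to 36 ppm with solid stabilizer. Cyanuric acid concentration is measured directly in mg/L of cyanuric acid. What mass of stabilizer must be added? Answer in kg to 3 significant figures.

CYA to add: (36 − 5) = 31 mg/L × 533,000 L = 16,520 g cyanuric acid.

16.5 kg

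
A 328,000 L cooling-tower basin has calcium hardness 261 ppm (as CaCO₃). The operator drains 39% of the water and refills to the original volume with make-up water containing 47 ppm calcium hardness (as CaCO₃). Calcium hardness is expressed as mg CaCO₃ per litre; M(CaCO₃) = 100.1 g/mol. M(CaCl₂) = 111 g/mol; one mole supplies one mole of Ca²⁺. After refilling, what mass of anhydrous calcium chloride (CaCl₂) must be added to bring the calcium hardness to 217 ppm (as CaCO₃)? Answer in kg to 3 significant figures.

14.4 kg

After draining 39% and refilling: 261 × 0.61 + 47 × 0.39 = 177.54 ppm.
Deficit to target: 217 − 177.54 = 39.46 mg/L.
As CaCO₃: 39.46 mg/L × 328,000 L = 12,940 g; ÷ 100.1 = 129.3 mol Ca²⁺.
Mass: 129.3 × 111 = 14,350 g.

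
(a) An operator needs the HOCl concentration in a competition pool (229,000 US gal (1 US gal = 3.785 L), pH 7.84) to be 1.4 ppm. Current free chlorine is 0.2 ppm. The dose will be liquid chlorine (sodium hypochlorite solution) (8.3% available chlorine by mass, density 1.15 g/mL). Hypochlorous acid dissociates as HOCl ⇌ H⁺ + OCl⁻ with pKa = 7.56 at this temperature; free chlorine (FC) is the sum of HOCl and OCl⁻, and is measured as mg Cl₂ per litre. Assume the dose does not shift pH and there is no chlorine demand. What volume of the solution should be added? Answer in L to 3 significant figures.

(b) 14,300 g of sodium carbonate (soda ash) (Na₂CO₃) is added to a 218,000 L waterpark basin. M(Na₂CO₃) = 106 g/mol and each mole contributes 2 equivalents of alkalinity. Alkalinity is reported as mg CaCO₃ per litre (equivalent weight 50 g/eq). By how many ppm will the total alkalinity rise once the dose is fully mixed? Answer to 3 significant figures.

(a) Volume: 229,000 US gal × 3.785 L/gal = 866,765 L.
(a) [OCl⁻]/[HOCl] = 10^(pH − pKa) = 10^(7.84 − 7.56) = 1.905; fraction as HOCl = 1/(1 + 1.905) = 0.3442.
(a) Free chlorine required for 1.4 ppm HOCl: 1.4 / 0.3442 = 4.068 ppm.
(a) FC to add: 4.068 − 0.2 = 3.868 mg/L as Cl₂.
(a) Cl₂ equivalent: 3.868 mg/L × 866,765 L = 3352 g.
(a) Product at 8.3% available Cl: 3352 / 0.083 = 40,390 g.
(a) Volume: 40,390 g ÷ 1.15 g/mL = 35,120 mL.

(b) Moles of Na₂CO₃: 14,300 g ÷ 106 g/mol = 134.9 mol → 269.8 eq of alkalinity.
(b) As CaCO₃: 269.8 eq × 50 g/eq = 13,490 g.
(b) Rise: 13,490 g / 218,000 L × 1000 = 61.88 mg/L.

(a) 35.1 L; (b) 61.9 ppm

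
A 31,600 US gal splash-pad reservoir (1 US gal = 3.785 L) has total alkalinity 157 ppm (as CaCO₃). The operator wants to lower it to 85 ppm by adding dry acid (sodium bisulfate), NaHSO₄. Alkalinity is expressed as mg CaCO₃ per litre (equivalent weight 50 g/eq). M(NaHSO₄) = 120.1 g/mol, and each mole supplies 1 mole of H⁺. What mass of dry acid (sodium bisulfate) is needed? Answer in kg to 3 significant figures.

20.7 kg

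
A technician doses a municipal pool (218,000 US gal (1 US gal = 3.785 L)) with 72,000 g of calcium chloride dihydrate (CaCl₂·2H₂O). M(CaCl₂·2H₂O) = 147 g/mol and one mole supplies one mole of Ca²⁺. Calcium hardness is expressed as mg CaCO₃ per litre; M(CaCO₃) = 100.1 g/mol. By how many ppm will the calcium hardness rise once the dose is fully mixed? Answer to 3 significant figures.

59.4 ppm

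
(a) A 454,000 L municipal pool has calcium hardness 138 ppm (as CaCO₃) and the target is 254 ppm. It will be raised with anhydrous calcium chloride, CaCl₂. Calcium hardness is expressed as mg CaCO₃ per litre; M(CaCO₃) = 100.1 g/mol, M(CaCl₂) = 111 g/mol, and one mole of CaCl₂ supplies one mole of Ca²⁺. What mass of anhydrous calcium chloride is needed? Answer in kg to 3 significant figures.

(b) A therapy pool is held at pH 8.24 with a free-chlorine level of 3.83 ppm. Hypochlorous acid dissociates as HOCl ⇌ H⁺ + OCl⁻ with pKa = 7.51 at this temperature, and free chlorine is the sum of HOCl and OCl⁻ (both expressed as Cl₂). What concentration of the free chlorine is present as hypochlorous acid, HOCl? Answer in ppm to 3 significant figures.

(a) Hardness to add: (254 − 138) = 116 mg/L as CaCO₃ × 454,000 L = 52,660 g as CaCO₃.
(a) Moles of Ca²⁺ (1 mol Ca²⁺ ≡ 1 mol CaCO₃): 52,660 / 100.1 g/mol = 526.1 mol.
(a) Mass of CaCl₂: 526.1 × 111 = 58,400 g.

(b) [OCl⁻]/[HOCl] = 10^(pH − pKa) = 10^(8.24 − 7.51) = 10^0.73 = 5.37.
(b) Fraction as HOCl = 1 / (1 + 5.37) = 0.157.
(b) HOCl = 0.157 × 3.83 ppm = 0.6012 ppm.

(a) 58.4 kg; (b) 0.601 ppm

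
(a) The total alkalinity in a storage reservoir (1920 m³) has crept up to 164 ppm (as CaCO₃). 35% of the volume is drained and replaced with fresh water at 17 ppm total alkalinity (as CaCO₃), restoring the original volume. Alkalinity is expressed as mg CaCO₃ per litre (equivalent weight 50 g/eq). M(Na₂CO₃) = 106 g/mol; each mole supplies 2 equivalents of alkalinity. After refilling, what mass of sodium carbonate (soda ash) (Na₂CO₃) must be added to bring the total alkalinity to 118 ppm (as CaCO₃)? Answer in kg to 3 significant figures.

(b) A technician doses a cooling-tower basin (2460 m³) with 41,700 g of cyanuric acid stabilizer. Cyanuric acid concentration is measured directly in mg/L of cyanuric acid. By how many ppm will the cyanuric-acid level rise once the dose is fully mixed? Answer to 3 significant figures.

(a) Volume: 1920 m³ = 1,920,000 L.
(a) After draining 35% and refilling: 164 × 0.65 + 17 × 0.35 = 112.55 ppm.
(a) Deficit to target: 118 − 112.55 = 5.45 mg/L.
(a) As CaCO₃: 5.45 mg/L × 1,920,000 L = 10,460 g; ÷ 50 g/eq ÷ 2 = 104.6 mol Na₂CO₃.
(a) Mass: 104.6 × 106 = 11,090 g.

(b) Volume: 2460 m³ = 2,460,000 L.
(b) Rise: 41,700 g / 2,460,000 L × 1000 = 16.95 mg/L.

(a) 11.1 kg; (b) 17.0 ppm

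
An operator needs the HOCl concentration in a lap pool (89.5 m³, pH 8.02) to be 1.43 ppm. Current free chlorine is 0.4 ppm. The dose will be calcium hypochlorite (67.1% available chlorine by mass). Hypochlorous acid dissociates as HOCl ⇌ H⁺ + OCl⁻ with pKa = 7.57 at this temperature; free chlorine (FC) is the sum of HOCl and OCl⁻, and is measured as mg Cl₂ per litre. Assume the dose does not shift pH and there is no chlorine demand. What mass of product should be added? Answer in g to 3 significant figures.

675 g

Volume: 89.5 m³ = 89,500 L.
[OCl⁻]/[HOCl] = 10^(pH − pKa) = 10^(8.02 − 7.57) = 2.818; fraction as HOCl = 1/(1 + 2.818) = 0.2619.
Free chlorine required for 1.43 ppm HOCl: 1.43 / 0.2619 = 5.46 ppm.
FC to add: 5.46 − 0.4 = 5.06 mg/L as Cl₂.
Cl₂ equivalent: 5.06 mg/L × 89,500 L = 452.9 g.
Product at 67.1% available Cl: 452.9 / 0.671 = 675 g.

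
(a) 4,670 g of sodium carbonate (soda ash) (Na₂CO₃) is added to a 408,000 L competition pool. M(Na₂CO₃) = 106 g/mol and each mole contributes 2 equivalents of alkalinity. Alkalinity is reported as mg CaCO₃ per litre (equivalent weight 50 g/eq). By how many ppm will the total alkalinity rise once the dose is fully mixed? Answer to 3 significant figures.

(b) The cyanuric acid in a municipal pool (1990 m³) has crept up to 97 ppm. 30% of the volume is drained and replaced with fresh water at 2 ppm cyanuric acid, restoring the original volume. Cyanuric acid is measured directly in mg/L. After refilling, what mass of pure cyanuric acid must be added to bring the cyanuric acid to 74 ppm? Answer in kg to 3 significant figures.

(a) Moles of Na₂CO₃: 4,670 g ÷ 106 g/mol = 44.06 mol → 88.11 eq of alkalinity.
(a) As CaCO₃: 88.11 eq × 50 g/eq = 4406 g.
(a) Rise: 4406 g / 408,000 L × 1000 = 10.8 mg/L.

(b) Volume: 1990 m³ = 1,990,000 L.
(b) After draining 30% and refilling: 97 × 0.70 + 2 × 0.30 = 68.5 ppm.
(b) Deficit to target: 74 − 68.5 = 5.5 mg/L.
(b) Mass: 5.5 mg/L × 1,990,000 L = 10,950 g cyanuric acid.

(a) 10.8 ppm; (b) 10.9 kg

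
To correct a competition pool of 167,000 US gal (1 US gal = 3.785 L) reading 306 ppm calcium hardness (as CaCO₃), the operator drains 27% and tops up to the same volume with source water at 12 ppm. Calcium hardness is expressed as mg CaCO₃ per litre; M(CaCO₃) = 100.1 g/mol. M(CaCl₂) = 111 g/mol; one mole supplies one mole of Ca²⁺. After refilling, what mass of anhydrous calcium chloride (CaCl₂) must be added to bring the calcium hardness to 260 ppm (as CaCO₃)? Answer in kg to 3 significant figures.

Volume: 167,000 US gal × 3.785 L/gal = 632,095 L.
After draining 27% and refilling: 306 × 0.73 + 12 × 0.27 = 226.62 ppm.
Deficit to target: 260 − 226.62 = 33.38 mg/L.
As CaCO₃: 33.38 mg/L × 632,095 L = 21,100 g; ÷ 100.1 = 210.8 mol Ca²⁺.
Mass: 210.8 × 111 = 23,400 g.

23.4 kg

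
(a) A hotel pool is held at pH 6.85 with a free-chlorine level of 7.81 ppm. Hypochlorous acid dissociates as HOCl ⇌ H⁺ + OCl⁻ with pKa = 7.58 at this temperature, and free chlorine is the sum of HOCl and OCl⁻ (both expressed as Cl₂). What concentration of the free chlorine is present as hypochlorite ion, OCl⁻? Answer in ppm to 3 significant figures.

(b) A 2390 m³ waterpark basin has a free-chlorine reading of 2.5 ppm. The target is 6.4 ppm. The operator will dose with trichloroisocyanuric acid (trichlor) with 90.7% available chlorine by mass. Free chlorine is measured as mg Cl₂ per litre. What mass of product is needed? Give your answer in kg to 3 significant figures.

(a) [OCl⁻]/[HOCl] = 10^(pH − pKa) = 10^(6.85 − 7.58) = 10^-0.73 = 0.1862.
(a) Fraction as HOCl = 1 / (1 + 0.1862) = 0.843.
(a) OCl⁻ = (1 − 0.843) × 7.81 ppm = 1.226 ppm.

(b) Volume: 2390 m³ = 2,390,000 L.
(b) Chlorine deficit: 6.4 − 2.5 = 3.9 ppm = 3.9 mg/L as Cl₂.
(b) Cl₂ equivalent needed: 3.9 mg/L × 2,390,000 L = 9,321,000 mg = 9321 g.
(b) Product at 90.7% available chlorine: 9321 / 0.907 = 10,280 g.

(a) 1.23 ppm; (b) 10.3 kg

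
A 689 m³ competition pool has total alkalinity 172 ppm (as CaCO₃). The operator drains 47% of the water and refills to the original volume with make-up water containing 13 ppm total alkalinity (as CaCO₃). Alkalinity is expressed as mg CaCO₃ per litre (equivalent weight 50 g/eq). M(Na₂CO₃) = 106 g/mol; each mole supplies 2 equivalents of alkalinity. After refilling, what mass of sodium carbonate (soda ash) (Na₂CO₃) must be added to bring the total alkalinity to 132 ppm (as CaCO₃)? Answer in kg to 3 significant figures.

25.4 kg

Volume: 689 m³ = 689,000 L.
After draining 47% and refilling: 172 × 0.53 + 13 × 0.47 = 97.27 ppm.
Deficit to target: 132 − 97.27 = 34.73 mg/L.
As CaCO₃: 34.73 mg/L × 689,000 L = 23,930 g; ÷ 50 g/eq ÷ 2 = 239.3 mol Na₂CO₃.
Mass: 239.3 × 106 = 25,360 g.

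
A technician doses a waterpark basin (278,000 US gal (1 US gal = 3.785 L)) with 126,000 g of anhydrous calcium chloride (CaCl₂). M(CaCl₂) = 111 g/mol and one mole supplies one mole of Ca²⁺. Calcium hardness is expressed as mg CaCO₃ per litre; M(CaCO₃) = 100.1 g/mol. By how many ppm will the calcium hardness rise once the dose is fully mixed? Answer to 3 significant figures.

Volume: 278,000 US gal × 3.785 L/gal = 1,052,230 L.
Moles of Ca²⁺: 126,000 g ÷ 111 g/mol = 1135 mol.
As CaCO₃: 1135 mol × 100.1 g/mol = 113,600 g.
Rise: 113,600 g / 1,052,230 L × 1000 = 108 mg/L.

108 ppm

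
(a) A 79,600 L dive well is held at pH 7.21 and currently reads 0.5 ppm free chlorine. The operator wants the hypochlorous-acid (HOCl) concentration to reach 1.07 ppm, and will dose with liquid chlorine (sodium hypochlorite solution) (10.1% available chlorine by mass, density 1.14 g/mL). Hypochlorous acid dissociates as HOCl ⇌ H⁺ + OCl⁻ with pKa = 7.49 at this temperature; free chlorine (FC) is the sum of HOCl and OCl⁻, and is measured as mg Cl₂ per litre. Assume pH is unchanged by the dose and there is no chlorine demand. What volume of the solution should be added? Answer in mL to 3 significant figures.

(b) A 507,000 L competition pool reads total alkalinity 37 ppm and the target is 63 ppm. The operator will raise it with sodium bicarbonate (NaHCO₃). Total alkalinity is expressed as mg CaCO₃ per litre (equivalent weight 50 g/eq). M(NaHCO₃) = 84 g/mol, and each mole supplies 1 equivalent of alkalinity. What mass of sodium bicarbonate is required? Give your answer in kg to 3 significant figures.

(a) [OCl⁻]/[HOCl] = 10^(pH − pKa) = 10^(7.21 − 7.49) = 0.5248; fraction as HOCl = 1/(1 + 0.5248) = 0.6558.
(a) Free chlorine required for 1.07 ppm HOCl: 1.07 / 0.6558 = 1.632 ppm.
(a) FC to add: 1.632 − 0.5 = 1.132 mg/L as Cl₂.
(a) Cl₂ equivalent: 1.132 mg/L × 79,600 L = 90.07 g.
(a) Product at 10.1% available Cl: 90.07 / 0.101 = 891.8 g.
(a) Volume: 891.8 g ÷ 1.14 g/mL = 782.3 mL.

(b) Alkalinity to add: (63 − 37) = 26 mg/L as CaCO₃ × 507,000 L = 13,180 g as CaCO₃.
(b) Equivalents: 13,180 g ÷ 50 g/eq = 263.6 eq.
(b) NaHCO₃ supplies 1 eq per mole → 263.6 mol.
(b) Mass: 263.6 mol × 84 g/mol = 22,150 g.

(a) 782 mL; (b) 22.1 kg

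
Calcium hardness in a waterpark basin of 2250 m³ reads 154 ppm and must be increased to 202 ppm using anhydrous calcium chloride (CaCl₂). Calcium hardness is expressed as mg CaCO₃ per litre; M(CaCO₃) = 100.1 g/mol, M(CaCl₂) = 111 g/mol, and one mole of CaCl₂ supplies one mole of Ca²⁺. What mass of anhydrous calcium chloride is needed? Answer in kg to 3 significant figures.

Volume: 2250 m³ = 2,250,000 L.
Hardness to add: (202 − 154) = 48 mg/L as CaCO₃ × 2,250,000 L = 108,000 g as CaCO₃.
Moles of Ca²⁺ (1 mol Ca²⁺ ≡ 1 mol CaCO₃): 108,000 / 100.1 g/mol = 1079 mol.
Mass of CaCl₂: 1079 × 111 = 119,800 g.

120 kg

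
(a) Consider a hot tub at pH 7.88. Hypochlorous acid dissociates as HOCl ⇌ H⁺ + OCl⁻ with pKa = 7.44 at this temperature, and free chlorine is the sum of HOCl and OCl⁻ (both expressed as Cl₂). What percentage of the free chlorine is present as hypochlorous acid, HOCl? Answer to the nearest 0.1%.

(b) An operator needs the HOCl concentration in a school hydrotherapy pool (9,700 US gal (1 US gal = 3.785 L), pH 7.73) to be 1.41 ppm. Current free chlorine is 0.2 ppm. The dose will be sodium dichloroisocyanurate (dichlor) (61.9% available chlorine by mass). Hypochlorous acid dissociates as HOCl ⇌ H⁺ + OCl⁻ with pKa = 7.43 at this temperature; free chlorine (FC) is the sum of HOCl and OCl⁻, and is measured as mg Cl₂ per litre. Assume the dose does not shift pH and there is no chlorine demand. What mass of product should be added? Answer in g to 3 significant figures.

(a) 26.6%; (b) 239 g

(a) [OCl⁻]/[HOCl] = 10^(pH − pKa) = 10^(7.88 − 7.44) = 10^0.44 = 2.754.
(a) Fraction as HOCl = 1 / (1 + 2.754) = 0.2664.

(b) Volume: 9,700 US gal × 3.785 L/gal = 36,714 L.
(b) [OCl⁻]/[HOCl] = 10^(pH − pKa) = 10^(7.73 − 7.43) = 1.995; fraction as HOCl = 1/(1 + 1.995) = 0.3339.
(b) Free chlorine required for 1.41 ppm HOCl: 1.41 / 0.3339 = 4.223 ppm.
(b) FC to add: 4.223 − 0.2 = 4.023 mg/L as Cl₂.
(b) Cl₂ equivalent: 4.023 mg/L × 36,714 L = 147.7 g.
(b) Product at 61.9% available Cl: 147.7 / 0.619 = 238.6 g.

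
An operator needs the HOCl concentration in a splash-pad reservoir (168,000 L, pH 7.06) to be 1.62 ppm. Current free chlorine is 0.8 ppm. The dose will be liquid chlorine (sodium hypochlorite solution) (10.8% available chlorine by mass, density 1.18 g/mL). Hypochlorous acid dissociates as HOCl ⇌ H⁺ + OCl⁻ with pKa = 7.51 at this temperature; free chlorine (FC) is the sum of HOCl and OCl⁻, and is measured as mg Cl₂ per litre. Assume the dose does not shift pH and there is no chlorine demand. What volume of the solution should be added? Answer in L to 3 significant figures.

[OCl⁻]/[HOCl] = 10^(pH − pKa) = 10^(7.06 − 7.51) = 0.3548; fraction as HOCl = 1/(1 + 0.3548) = 0.7381.
Free chlorine required for 1.62 ppm HOCl: 1.62 / 0.7381 = 2.195 ppm.
FC to add: 2.195 − 0.8 = 1.395 mg/L as Cl₂.
Cl₂ equivalent: 1.395 mg/L × 168,000 L = 234.3 g.
Product at 10.8% available Cl: 234.3 / 0.108 = 2170 g.
Volume: 2170 g ÷ 1.18 g/mL = 1839 mL.

1.84 L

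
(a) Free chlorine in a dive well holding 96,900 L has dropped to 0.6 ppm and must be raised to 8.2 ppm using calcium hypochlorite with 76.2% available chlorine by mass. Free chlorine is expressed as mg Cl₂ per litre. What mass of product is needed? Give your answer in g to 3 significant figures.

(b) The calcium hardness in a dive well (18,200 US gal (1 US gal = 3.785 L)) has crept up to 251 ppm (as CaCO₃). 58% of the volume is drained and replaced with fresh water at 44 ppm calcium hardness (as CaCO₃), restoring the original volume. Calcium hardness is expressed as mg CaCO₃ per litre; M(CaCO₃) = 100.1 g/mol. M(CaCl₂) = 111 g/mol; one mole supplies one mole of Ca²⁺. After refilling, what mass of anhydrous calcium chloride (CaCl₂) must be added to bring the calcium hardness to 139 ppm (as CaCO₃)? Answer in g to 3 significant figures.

(a) 966 g; (b) 616 g

(a) Chlorine deficit: 8.2 − 0.6 = 7.6 ppm = 7.6 mg/L as Cl₂.
(a) Cl₂ equivalent needed: 7.6 mg/L × 96,900 L = 736,400 mg = 736.4 g.
(a) Product at 76.2% available chlorine: 736.4 / 0.762 = 966.5 g.

(b) Volume: 18,200 US gal × 3.785 L/gal = 68,887 L.
(b) After draining 58% and refilling: 251 × 0.42 + 44 × 0.58 = 130.94 ppm.
(b) Deficit to target: 139 − 130.94 = 8.06 mg/L.
(b) As CaCO₃: 8.06 mg/L × 68,887 L = 555.2 g; ÷ 100.1 = 5.547 mol Ca²⁺.
(b) Mass: 5.547 × 111 = 615.7 g.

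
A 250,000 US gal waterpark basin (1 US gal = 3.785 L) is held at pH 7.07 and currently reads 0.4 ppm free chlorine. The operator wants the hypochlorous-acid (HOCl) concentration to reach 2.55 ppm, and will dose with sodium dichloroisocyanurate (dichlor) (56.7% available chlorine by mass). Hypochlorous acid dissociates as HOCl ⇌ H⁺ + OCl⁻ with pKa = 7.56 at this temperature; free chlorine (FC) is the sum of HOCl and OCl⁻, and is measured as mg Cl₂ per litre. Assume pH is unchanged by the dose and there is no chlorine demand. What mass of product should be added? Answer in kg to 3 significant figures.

4.97 kg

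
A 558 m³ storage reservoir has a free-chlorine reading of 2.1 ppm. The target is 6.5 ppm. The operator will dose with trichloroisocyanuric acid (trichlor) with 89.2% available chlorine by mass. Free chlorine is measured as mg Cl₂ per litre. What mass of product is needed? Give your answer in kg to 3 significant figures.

Volume: 558 m³ = 558,000 L.
Chlorine deficit: 6.5 − 2.1 = 4.4 ppm = 4.4 mg/L as Cl₂.
Cl₂ equivalent needed: 4.4 mg/L × 558,000 L = 2,455,000 mg = 2455 g.
Product at 89.2% available chlorine: 2455 / 0.892 = 2752 g.

2.75 kg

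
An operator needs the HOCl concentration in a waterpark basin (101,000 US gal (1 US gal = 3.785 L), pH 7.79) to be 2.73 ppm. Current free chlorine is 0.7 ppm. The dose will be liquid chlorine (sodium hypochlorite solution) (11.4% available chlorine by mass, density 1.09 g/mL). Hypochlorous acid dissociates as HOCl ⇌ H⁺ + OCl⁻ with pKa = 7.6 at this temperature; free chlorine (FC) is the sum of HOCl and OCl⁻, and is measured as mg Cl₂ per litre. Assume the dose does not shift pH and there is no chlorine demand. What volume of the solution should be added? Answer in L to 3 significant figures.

19.3 L

Volume: 101,000 US gal × 3.785 L/gal = 382,285 L.
[OCl⁻]/[HOCl] = 10^(pH − pKa) = 10^(7.79 − 7.6) = 1.549; fraction as HOCl = 1/(1 + 1.549) = 0.3923.
Free chlorine required for 2.73 ppm HOCl: 2.73 / 0.3923 = 6.958 ppm.
FC to add: 6.958 − 0.7 = 6.258 mg/L as Cl₂.
Cl₂ equivalent: 6.258 mg/L × 382,285 L = 2392 g.
Product at 11.4% available Cl: 2392 / 0.114 = 20,990 g.
Volume: 20,990 g ÷ 1.09 g/mL = 19,250 mL.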